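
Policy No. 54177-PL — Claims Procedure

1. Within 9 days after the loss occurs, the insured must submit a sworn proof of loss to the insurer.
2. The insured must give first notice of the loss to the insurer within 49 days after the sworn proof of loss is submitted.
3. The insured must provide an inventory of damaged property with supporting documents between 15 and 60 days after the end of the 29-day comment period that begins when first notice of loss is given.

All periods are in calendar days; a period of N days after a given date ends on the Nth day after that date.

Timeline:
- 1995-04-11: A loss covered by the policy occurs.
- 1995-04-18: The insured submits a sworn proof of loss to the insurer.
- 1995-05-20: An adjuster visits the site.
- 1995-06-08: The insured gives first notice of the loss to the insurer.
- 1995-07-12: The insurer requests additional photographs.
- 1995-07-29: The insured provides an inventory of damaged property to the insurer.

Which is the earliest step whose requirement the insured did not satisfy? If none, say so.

(1) due by 1995-04-11 + 9 days = 1995-04-20; 1995-04-18 is within that limit.
(2) due by 1995-04-18 + 49 days = 1995-06-06; 1995-06-08 misses that deadline by 2 days.
That is the first point of non-compliance.

Step 2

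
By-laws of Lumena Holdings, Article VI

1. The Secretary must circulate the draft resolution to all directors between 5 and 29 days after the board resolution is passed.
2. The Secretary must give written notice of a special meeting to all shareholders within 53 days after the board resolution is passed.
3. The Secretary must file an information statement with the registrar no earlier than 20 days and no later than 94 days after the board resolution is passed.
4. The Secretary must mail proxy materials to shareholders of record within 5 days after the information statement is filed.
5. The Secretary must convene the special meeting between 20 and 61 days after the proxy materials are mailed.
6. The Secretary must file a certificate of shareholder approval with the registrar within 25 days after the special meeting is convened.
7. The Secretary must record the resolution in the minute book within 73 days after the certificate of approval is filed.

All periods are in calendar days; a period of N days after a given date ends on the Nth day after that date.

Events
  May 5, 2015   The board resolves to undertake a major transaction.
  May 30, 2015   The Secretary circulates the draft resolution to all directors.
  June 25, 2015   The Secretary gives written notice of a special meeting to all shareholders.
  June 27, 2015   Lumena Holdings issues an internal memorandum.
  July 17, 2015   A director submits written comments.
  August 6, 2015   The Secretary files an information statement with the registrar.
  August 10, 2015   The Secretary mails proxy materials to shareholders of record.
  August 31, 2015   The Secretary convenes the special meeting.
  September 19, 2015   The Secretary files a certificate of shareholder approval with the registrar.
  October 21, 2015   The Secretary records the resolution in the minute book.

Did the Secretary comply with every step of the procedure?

Step 1 — 5 and 29 days from May 5, 2015 (when the board resolution is passed) are May 10, 2015 and June 3, 2015 respectively; done May 30, 2015 — within the window.
Step 2 — counting 53 days from May 5, 2015 (when the board resolution is passed) gives a deadline of June 27, 2015; completed June 25, 2015, before the deadline.
Step 3 — 20 and 94 days from May 5, 2015 (when the board resolution is passed) are May 25, 2015 and August 7, 2015 respectively; done August 6, 2015 — within the window.
Step 4 — counting 5 days from August 6, 2015 (when the information statement is filed) gives a deadline of August 11, 2015; done August 10, 2015 — timely.
Step 5 — 20 and 61 days from August 10, 2015 (when the proxy materials are mailed) are August 30, 2015 and October 10, 2015 respectively; done August 31, 2015 — within the window.
Step 6 — counting 25 days from August 31, 2015 (when the special meeting is convened) gives a deadline of September 25, 2015; done September 19, 2015 — timely.
Step 7 — counting 73 days from September 19, 2015 (when the certificate of approval is filed) gives a deadline of December 1, 2015; October 21, 2015 is within that limit.

Yes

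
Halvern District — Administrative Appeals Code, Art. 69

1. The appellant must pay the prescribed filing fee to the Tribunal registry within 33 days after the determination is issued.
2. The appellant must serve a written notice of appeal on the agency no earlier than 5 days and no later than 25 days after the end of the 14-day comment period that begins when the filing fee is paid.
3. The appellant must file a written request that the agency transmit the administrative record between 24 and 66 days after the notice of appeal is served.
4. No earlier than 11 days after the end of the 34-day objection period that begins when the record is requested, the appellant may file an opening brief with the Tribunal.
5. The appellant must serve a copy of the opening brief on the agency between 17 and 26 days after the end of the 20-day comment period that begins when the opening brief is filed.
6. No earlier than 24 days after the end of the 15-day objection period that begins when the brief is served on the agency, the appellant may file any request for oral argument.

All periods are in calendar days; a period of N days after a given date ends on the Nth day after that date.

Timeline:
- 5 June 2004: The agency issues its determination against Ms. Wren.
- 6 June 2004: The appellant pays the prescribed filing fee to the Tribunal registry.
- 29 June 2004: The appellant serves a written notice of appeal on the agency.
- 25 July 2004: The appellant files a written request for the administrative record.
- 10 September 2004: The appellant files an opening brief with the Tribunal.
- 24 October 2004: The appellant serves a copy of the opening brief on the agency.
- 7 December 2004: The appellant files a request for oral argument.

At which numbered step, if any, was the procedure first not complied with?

Step 1 — counting 33 days from 5 June 2004 (when the determination is issued) gives a deadline of 8 July 2004; done 6 June 2004 — timely.
Step 2 — 5 and 25 days from 20 June 2004 (end of the 14-day comment period, which began when the filing fee is paid on 6 June 2004) are 25 June 2004 and 15 July 2004 respectively; 29 June 2004 falls inside that range.
Step 3 — 24 and 66 days from 29 June 2004 (when the notice of appeal is served) are 23 July 2004 and 3 September 2004 respectively; done 25 July 2004, which is between those dates.
Step 4 — must wait 11 days from 28 August 2004 (end of the 34-day objection period, which began when the record is requested on 25 July 2004), so not before 8 September 2004; done 10 September 2004, after the minimum wait.
Step 5 — 17 and 26 days from 30 September 2004 (end of the 20-day comment period, which began when the opening brief is filed on 10 September 2004) are 17 October 2004 and 26 October 2004 respectively; done 24 October 2004, which is between those dates.
Step 6 — must wait 24 days from 8 November 2004 (end of the 15-day objection period, which began when the brief is served on the agency on 24 October 2004), so not before 2 December 2004; 7 December 2004 is on or after that date.

None — every step was satisfied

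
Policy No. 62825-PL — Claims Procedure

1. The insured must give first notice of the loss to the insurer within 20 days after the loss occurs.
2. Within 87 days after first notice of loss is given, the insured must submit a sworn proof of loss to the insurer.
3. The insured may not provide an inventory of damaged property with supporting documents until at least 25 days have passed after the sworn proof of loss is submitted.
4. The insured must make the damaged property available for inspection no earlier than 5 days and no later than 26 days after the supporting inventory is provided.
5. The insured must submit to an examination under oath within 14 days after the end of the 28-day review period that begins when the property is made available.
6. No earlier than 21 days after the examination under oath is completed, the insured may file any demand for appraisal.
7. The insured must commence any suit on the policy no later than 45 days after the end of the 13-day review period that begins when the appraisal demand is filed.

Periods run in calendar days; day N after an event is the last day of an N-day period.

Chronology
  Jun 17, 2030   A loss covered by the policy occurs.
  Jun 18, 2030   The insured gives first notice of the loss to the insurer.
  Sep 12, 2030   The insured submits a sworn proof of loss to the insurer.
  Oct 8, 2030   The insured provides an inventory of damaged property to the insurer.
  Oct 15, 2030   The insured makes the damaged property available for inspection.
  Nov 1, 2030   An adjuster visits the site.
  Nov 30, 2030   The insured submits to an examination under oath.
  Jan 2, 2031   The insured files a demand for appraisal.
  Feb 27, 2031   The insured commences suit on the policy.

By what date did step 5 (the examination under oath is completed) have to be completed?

The property is made available on Oct 15, 2030; the 28-day review period therefore ends Nov 12, 2030, and step 5 runs from that date. 14 days after Nov 12, 2030 is Nov 26, 2030.

Nov 26, 2030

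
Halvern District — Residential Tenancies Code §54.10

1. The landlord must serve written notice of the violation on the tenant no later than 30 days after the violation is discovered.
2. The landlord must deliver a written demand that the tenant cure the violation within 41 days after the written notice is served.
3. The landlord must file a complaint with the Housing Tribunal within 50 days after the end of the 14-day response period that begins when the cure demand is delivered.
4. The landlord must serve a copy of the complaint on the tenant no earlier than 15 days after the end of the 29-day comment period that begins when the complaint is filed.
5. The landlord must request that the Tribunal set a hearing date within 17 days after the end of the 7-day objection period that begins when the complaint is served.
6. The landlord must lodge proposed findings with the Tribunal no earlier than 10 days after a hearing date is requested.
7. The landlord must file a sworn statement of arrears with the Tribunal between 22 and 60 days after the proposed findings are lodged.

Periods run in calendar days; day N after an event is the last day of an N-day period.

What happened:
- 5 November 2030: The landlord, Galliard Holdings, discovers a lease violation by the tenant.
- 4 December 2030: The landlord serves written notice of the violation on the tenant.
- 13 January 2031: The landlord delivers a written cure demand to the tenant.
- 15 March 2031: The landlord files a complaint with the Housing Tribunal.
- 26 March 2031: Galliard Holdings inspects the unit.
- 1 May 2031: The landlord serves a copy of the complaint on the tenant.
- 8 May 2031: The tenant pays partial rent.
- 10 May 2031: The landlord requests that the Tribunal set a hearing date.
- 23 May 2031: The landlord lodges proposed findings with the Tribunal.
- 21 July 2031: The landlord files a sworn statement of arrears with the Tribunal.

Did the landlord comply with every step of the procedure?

Step 1 — counting 30 days from 5 November 2030 (when the violation is discovered) gives a deadline of 5 December 2030; done 4 December 2030 — timely.
Step 2 — counting 41 days from 4 December 2030 (when the written notice is served) gives a deadline of 14 January 2031; 13 January 2031 is within that limit.
Step 3 — counting 50 days from 27 January 2031 (end of the 14-day response period, which began when the cure demand is delivered on 13 January 2031) gives a deadline of 18 March 2031; completed 15 March 2031, before the deadline.
Step 4 — must wait 15 days from 13 April 2031 (end of the 29-day comment period, which began when the complaint is filed on 15 March 2031), so not before 28 April 2031; 1 May 2031 is on or after that date.
Step 5 — counting 17 days from 8 May 2031 (end of the 7-day objection period, which began when the complaint is served on 1 May 2031) gives a deadline of 25 May 2031; 10 May 2031 is within that limit.
Step 6 — must wait 10 days from 10 May 2031 (when a hearing date is requested), so not before 20 May 2031; done 23 May 2031, after the minimum wait.
Step 7 — 22 and 60 days from 23 May 2031 (when the proposed findings are lodged) are 14 June 2031 and 22 July 2031 respectively; 21 July 2031 falls inside that range.

Yes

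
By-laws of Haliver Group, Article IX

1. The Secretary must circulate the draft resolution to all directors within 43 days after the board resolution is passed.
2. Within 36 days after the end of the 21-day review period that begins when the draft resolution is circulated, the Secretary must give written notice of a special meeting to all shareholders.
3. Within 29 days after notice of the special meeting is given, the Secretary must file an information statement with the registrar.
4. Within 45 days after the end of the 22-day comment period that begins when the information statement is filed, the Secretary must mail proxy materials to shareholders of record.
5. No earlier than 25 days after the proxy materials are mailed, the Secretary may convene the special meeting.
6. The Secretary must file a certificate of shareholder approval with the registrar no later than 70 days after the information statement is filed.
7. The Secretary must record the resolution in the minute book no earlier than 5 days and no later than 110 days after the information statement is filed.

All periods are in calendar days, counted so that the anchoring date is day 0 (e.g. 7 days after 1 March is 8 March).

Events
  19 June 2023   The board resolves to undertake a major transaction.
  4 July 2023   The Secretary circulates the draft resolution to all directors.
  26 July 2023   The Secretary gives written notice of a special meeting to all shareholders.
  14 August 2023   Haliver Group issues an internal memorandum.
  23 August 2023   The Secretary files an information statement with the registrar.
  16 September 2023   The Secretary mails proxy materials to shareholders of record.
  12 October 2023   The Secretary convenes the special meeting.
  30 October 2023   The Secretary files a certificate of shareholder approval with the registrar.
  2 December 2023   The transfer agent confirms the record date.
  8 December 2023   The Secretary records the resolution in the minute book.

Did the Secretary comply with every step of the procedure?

Yes

Step 1 — counting 43 days from 19 June 2023 (when the board resolution is passed) gives a deadline of 1 August 2023; completed 4 July 2023, before the deadline.
Step 2 — counting 36 days from 25 July 2023 (end of the 21-day review period, which began when the draft resolution is circulated on 4 July 2023) gives a deadline of 30 August 2023; 26 July 2023 is within that limit.
Step 3 — counting 29 days from 26 July 2023 (when notice of the special meeting is given) gives a deadline of 24 August 2023; 23 August 2023 is within that limit.
Step 4 — counting 45 days from 14 September 2023 (end of the 22-day comment period, which began when the information statement is filed on 23 August 2023) gives a deadline of 29 October 2023; completed 16 September 2023, before the deadline.
Step 5 — must wait 25 days from 16 September 2023 (when the proxy materials are mailed), so not before 11 October 2023; done 12 October 2023 — permitted.
Step 6 — counting 70 days from 23 August 2023 (when the information statement is filed) gives a deadline of 1 November 2023; done 30 October 2023 — timely.
Step 7 — 5 and 110 days from 23 August 2023 (when the information statement is filed) are 28 August 2023 and 11 December 2023 respectively; done 8 December 2023 — within the window.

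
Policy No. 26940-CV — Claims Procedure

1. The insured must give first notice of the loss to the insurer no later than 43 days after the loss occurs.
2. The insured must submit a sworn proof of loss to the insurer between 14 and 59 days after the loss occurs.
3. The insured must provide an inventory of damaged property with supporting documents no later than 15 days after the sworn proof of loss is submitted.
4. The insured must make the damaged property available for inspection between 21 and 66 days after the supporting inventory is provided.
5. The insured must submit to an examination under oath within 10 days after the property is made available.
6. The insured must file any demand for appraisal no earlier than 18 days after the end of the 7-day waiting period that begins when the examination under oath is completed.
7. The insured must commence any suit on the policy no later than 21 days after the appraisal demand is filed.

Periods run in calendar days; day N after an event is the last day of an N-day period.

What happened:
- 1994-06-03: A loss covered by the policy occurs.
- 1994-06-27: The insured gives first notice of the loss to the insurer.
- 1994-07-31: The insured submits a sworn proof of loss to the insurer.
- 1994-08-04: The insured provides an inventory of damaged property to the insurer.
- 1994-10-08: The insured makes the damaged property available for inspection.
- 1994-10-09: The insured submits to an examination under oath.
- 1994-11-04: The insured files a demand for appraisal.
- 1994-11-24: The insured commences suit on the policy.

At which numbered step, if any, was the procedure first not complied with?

None — every step was satisfied

(1) due by 1994-06-03 + 43 days = 1994-07-16; done 1994-06-27 — timely.
(2) the permitted window runs from 1994-06-03 + 14 = 1994-06-17 to 1994-06-03 + 59 = 1994-08-01; 1994-07-31 falls inside that range.
(3) due by 1994-07-31 + 15 days = 1994-08-15; done 1994-08-04 — timely.
(4) the permitted window runs from 1994-08-04 + 21 = 1994-08-25 to 1994-08-04 + 66 = 1994-10-09; done 1994-10-08 — within the window.
(5) due by 1994-10-08 + 10 days = 1994-10-18; done 1994-10-09 — timely.
(6) permitted from 1994-10-16 + 18 days = 1994-11-03 onward; 1994-11-04 is on or after that date.
(7) due by 1994-11-04 + 21 days = 1994-11-25; 1994-11-24 is within that limit.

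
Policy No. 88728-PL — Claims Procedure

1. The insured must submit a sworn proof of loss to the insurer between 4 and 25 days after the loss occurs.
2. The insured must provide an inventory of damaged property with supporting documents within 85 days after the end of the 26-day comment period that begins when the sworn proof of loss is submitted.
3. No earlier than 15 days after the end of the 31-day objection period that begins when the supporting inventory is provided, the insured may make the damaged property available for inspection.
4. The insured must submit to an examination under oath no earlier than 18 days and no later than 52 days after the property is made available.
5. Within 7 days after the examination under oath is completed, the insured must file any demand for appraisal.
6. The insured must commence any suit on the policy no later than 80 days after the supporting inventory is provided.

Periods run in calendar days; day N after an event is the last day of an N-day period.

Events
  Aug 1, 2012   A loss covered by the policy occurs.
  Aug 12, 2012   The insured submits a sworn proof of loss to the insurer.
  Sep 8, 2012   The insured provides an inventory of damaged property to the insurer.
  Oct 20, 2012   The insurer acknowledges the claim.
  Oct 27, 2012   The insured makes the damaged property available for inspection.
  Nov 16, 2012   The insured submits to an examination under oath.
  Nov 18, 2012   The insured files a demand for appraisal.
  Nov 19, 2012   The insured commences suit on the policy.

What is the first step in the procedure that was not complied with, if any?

None — every step was satisfied

Step 1 — 4 and 25 days from Aug 1, 2012 (when the loss occurs) are Aug 5, 2012 and Aug 26, 2012 respectively; Aug 12, 2012 falls inside that range.
Step 2 — counting 85 days from Sep 7, 2012 (end of the 26-day comment period, which began when the sworn proof of loss is submitted on Aug 12, 2012) gives a deadline of Dec 1, 2012; done Sep 8, 2012 — timely.
Step 3 — must wait 15 days from Oct 9, 2012 (end of the 31-day objection period, which began when the supporting inventory is provided on Sep 8, 2012), so not before Oct 24, 2012; done Oct 27, 2012 — permitted.
Step 4 — 18 and 52 days from Oct 27, 2012 (when the property is made available) are Nov 14, 2012 and Dec 18, 2012 respectively; Nov 16, 2012 falls inside that range.
Step 5 — counting 7 days from Nov 16, 2012 (when the examination under oath is completed) gives a deadline of Nov 23, 2012; completed Nov 18, 2012, before the deadline.
Step 6 — counting 80 days from Sep 8, 2012 (when the supporting inventory is provided) gives a deadline of Nov 27, 2012; done Nov 19, 2012 — timely.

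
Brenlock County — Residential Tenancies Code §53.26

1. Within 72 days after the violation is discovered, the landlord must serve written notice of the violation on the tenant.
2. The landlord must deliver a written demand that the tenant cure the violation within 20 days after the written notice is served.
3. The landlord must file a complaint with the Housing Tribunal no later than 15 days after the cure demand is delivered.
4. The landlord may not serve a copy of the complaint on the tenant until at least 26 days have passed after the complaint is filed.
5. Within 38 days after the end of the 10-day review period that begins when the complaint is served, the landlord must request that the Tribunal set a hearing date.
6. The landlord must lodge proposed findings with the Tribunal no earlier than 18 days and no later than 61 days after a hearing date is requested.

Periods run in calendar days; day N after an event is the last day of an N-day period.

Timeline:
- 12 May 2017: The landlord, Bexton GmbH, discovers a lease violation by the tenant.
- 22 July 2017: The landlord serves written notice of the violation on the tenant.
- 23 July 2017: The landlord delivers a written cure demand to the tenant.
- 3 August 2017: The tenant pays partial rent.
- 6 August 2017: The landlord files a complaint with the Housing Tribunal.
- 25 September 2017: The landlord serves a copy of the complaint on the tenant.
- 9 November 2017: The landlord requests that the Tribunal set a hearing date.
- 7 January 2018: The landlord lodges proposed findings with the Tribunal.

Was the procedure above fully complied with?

Yes

Step 1: 72 days after 12 May 2017 (when the violation is discovered) is 23 July 2017; completed 22 July 2017, before the deadline.
Step 2: 20 days after 22 July 2017 (when the written notice is served) is 11 August 2017; 23 July 2017 is within that limit.
Step 3: 15 days after 23 July 2017 (when the cure demand is delivered) is 7 August 2017; done 6 August 2017 — timely.
Step 4: the earliest permitted date is 26 days after 6 August 2017 (when the complaint is filed), i.e. 1 September 2017; 25 September 2017 is on or after that date.
Step 5: 38 days after 5 October 2017 (end of the 10-day review period, which began when the complaint is served on 25 September 2017) is 12 November 2017; completed 9 November 2017, before the deadline.
Step 6: the window is 18–61 days after 9 November 2017 (when a hearing date is requested), so 27 November 2017 through 9 January 2018; done 7 January 2018 — within the window.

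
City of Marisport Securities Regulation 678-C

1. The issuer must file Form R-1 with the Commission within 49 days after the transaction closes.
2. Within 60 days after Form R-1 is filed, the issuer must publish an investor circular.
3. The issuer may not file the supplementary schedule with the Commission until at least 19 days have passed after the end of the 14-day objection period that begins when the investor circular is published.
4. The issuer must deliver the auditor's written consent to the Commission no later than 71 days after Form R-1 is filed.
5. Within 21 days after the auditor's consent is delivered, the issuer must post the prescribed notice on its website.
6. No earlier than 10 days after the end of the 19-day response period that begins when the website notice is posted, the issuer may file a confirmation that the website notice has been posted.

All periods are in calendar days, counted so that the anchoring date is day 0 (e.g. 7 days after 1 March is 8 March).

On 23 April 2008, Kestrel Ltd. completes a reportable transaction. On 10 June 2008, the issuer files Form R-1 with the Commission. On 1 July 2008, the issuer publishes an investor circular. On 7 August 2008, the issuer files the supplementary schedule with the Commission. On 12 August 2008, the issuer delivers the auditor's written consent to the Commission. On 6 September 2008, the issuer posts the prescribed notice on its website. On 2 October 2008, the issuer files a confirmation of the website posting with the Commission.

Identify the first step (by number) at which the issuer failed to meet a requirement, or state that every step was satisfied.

(1) due by 23 April 2008 + 49 days = 11 June 2008; 10 June 2008 is within that limit.
(2) due by 10 June 2008 + 60 days = 9 August 2008; completed 1 July 2008, before the deadline.
(3) permitted from 15 July 2008 + 19 days = 3 August 2008 onward; 7 August 2008 is on or after that date.
(4) due by 10 June 2008 + 71 days = 20 August 2008; completed 12 August 2008, before the deadline.
(5) due by 12 August 2008 + 21 days = 2 September 2008; 6 September 2008 misses that deadline by 4 days.
The analysis stops there.

Step 5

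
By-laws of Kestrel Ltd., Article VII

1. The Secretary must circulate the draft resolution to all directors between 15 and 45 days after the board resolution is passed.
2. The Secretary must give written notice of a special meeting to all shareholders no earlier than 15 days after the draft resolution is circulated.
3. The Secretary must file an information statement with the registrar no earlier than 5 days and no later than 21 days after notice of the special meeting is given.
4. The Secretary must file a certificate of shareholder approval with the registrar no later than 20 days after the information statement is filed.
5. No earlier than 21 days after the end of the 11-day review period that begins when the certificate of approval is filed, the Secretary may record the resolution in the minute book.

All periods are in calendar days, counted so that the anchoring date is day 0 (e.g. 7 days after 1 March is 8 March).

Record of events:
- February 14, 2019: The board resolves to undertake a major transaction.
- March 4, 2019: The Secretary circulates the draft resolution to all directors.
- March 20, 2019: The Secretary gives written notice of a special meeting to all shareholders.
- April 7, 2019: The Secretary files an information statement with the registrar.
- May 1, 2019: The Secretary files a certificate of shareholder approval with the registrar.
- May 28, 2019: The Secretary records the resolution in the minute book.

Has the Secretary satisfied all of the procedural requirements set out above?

No

(1) the permitted window runs from February 14, 2019 + 15 = March 1, 2019 to February 14, 2019 + 45 = March 31, 2019; March 4, 2019 falls inside that range.
(2) permitted from March 4, 2019 + 15 days = March 19, 2019 onward; March 20, 2019 is on or after that date.
(3) the permitted window runs from March 20, 2019 + 5 = March 25, 2019 to March 20, 2019 + 21 = April 10, 2019; done April 7, 2019 — within the window.
(4) due by April 7, 2019 + 20 days = April 27, 2019; May 1, 2019 misses that deadline by 4 days.
That is the first point of non-compliance.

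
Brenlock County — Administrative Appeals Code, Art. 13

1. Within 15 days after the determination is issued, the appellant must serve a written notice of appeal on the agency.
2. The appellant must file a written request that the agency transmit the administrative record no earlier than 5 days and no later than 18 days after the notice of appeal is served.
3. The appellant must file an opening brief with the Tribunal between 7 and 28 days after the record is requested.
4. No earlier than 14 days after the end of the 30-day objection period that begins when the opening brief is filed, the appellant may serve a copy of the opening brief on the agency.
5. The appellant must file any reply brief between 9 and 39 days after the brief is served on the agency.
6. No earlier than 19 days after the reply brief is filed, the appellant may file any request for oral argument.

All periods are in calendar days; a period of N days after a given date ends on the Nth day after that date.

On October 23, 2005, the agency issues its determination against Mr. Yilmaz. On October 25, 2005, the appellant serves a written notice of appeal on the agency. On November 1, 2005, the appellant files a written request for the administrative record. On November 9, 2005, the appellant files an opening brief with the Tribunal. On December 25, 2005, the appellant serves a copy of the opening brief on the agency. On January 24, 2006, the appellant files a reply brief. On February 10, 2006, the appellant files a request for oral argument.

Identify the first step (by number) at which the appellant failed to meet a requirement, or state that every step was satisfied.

(1) due by October 23, 2005 + 15 days = November 7, 2005; completed October 25, 2005, before the deadline.
(2) the permitted window runs from October 25, 2005 + 5 = October 30, 2005 to October 25, 2005 + 18 = November 12, 2005; done November 1, 2005 — within the window.
(3) the permitted window runs from November 1, 2005 + 7 = November 8, 2005 to November 1, 2005 + 28 = November 29, 2005; done November 9, 2005 — within the window.
(4) permitted from December 9, 2005 + 14 days = December 23, 2005 onward; done December 25, 2005 — permitted.
(5) the permitted window runs from December 25, 2005 + 9 = January 3, 2006 to December 25, 2005 + 39 = February 2, 2006; done January 24, 2006 — within the window.
(6) permitted from January 24, 2006 + 19 days = February 12, 2006 onward; February 10, 2006 is 2 days before the earliest permitted date.
Later steps need not be reached.

Step 6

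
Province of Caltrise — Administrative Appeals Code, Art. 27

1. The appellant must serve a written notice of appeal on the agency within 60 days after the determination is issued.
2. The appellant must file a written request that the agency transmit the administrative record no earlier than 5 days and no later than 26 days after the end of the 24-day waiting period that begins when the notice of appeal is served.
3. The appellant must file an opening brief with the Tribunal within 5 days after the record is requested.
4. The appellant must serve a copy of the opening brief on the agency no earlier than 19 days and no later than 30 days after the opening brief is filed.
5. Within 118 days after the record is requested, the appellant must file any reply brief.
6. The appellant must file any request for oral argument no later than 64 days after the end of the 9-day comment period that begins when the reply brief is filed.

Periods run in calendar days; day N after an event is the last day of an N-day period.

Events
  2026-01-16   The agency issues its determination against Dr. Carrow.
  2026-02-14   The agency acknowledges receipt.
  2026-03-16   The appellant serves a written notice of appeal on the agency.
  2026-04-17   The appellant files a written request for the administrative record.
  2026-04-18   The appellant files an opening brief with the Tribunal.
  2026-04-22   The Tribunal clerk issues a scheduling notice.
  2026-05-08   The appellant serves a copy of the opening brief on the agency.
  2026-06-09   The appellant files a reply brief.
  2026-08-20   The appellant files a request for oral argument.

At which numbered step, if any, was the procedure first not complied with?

Step 1: 60 days after 2026-01-16 (when the determination is issued) is 2026-03-17; done 2026-03-16 — timely.
Step 2: the window is 5–26 days after 2026-04-09 (end of the 24-day waiting period, which began when the notice of appeal is served on 2026-03-16), so 2026-04-14 through 2026-05-05; done 2026-04-17, which is between those dates.
Step 3: 5 days after 2026-04-17 (when the record is requested) is 2026-04-22; done 2026-04-18 — timely.
Step 4: the window is 19–30 days after 2026-04-18 (when the opening brief is filed), so 2026-05-07 through 2026-05-18; done 2026-05-08, which is between those dates.
Step 5: 118 days after 2026-04-17 (when the record is requested) is 2026-08-13; 2026-06-09 is within that limit.
Step 6: 64 days after 2026-06-18 (end of the 9-day comment period, which began when the reply brief is filed on 2026-06-09) is 2026-08-21; done 2026-08-20 — timely.

None — every step was satisfied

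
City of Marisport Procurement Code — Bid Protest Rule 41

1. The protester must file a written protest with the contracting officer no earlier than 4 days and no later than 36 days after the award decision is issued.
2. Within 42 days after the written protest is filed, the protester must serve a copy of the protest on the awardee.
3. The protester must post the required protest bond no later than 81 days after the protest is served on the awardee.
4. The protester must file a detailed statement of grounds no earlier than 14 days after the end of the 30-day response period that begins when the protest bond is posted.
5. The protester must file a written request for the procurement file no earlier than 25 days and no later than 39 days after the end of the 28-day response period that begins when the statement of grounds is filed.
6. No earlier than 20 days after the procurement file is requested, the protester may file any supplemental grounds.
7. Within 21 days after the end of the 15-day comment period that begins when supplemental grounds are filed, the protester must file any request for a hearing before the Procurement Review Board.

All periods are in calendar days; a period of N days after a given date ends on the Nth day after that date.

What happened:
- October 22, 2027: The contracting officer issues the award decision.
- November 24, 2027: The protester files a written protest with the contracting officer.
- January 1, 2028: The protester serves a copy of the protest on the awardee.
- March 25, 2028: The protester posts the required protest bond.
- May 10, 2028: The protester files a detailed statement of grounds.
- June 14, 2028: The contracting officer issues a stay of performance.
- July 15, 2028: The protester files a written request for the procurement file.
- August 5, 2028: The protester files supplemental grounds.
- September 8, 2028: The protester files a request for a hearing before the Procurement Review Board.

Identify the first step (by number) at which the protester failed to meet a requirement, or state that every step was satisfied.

Step 3

Step 1 — 4 and 36 days from October 22, 2027 (when the award decision is issued) are October 26, 2027 and November 27, 2027 respectively; done November 24, 2027 — within the window.
Step 2 — counting 42 days from November 24, 2027 (when the written protest is filed) gives a deadline of January 5, 2028; done January 1, 2028 — timely.
Step 3 — counting 81 days from January 1, 2028 (when the protest is served on the awardee) gives a deadline of March 22, 2028; not done until March 25, 2028, 3 days after the deadline.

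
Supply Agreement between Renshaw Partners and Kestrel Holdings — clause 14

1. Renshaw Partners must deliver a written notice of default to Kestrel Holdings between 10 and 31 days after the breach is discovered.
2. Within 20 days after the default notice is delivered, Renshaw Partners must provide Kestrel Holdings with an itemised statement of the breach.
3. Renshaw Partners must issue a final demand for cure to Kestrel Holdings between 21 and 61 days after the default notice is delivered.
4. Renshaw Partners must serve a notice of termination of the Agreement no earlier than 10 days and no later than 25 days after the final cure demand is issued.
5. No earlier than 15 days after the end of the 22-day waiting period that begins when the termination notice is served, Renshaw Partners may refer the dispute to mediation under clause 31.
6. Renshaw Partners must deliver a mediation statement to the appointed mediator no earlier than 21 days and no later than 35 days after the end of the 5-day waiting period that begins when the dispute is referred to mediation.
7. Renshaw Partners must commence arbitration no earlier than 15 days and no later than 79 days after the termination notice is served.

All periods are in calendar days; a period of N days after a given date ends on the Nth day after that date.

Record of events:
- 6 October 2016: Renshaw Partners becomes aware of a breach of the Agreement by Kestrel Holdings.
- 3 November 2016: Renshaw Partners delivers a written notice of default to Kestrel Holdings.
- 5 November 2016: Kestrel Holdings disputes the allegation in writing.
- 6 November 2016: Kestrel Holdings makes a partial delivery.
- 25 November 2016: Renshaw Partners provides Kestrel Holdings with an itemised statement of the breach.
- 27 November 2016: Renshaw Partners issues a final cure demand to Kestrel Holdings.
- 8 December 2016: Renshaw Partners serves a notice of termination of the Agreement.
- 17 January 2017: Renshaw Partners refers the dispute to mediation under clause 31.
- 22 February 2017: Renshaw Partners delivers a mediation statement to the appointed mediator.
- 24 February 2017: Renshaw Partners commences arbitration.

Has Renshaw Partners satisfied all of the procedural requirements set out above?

Step 1 — 10 and 31 days from 6 October 2016 (when the breach is discovered) are 16 October 2016 and 6 November 2016 respectively; done 3 November 2016, which is between those dates.
Step 2 — counting 20 days from 3 November 2016 (when the default notice is delivered) gives a deadline of 23 November 2016; done 25 November 2016 — 2 days late.
Later steps need not be reached.

No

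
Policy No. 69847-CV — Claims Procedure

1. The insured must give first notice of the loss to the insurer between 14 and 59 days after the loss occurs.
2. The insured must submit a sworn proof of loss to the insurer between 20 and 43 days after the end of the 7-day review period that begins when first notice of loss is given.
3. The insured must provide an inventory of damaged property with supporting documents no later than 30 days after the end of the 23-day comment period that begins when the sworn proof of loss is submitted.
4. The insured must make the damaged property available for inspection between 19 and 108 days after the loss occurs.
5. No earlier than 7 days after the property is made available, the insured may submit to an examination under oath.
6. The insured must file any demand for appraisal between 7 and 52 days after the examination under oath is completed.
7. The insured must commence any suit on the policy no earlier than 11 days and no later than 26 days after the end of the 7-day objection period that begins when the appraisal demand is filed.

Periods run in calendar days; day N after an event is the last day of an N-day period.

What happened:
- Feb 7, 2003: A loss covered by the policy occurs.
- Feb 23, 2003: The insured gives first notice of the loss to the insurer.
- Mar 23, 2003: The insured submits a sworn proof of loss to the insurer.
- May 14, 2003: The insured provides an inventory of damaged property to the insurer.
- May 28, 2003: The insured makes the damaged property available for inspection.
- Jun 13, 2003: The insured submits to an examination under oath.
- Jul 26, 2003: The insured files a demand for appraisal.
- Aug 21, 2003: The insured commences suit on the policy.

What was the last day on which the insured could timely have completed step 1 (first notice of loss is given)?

Step 1 runs from Feb 7, 2003, when the loss occurs. The window is 14–59 days after Feb 7, 2003; it closes on Apr 7, 2003.

Apr 7, 2003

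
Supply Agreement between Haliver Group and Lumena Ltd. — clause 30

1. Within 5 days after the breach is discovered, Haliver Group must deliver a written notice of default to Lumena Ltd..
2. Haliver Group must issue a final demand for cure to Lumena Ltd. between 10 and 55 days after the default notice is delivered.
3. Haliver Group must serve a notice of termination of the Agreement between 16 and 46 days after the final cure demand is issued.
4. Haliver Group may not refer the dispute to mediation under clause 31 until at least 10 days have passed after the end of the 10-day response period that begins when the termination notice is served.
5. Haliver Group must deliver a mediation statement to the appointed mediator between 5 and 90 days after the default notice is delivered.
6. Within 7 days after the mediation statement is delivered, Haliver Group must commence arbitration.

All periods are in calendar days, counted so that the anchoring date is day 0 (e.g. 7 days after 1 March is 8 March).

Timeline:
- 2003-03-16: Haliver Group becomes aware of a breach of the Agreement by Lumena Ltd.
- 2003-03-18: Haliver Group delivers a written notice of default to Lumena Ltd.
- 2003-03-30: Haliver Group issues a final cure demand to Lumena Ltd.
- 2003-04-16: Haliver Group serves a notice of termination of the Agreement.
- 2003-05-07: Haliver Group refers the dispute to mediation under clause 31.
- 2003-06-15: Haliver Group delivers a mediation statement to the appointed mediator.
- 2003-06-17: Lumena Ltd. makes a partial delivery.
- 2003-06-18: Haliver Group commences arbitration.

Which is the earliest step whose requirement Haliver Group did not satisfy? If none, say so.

None — every step was satisfied

(1) due by 2003-03-16 + 5 days = 2003-03-21; completed 2003-03-18, before the deadline.
(2) the permitted window runs from 2003-03-18 + 10 = 2003-03-28 to 2003-03-18 + 55 = 2003-05-12; done 2003-03-30, which is between those dates.
(3) the permitted window runs from 2003-03-30 + 16 = 2003-04-15 to 2003-03-30 + 46 = 2003-05-15; done 2003-04-16, which is between those dates.
(4) permitted from 2003-04-26 + 10 days = 2003-05-06 onward; done 2003-05-07 — permitted.
(5) the permitted window runs from 2003-03-18 + 5 = 2003-03-23 to 2003-03-18 + 90 = 2003-06-16; 2003-06-15 falls inside that range.
(6) due by 2003-06-15 + 7 days = 2003-06-22; completed 2003-06-18, before the deadline.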